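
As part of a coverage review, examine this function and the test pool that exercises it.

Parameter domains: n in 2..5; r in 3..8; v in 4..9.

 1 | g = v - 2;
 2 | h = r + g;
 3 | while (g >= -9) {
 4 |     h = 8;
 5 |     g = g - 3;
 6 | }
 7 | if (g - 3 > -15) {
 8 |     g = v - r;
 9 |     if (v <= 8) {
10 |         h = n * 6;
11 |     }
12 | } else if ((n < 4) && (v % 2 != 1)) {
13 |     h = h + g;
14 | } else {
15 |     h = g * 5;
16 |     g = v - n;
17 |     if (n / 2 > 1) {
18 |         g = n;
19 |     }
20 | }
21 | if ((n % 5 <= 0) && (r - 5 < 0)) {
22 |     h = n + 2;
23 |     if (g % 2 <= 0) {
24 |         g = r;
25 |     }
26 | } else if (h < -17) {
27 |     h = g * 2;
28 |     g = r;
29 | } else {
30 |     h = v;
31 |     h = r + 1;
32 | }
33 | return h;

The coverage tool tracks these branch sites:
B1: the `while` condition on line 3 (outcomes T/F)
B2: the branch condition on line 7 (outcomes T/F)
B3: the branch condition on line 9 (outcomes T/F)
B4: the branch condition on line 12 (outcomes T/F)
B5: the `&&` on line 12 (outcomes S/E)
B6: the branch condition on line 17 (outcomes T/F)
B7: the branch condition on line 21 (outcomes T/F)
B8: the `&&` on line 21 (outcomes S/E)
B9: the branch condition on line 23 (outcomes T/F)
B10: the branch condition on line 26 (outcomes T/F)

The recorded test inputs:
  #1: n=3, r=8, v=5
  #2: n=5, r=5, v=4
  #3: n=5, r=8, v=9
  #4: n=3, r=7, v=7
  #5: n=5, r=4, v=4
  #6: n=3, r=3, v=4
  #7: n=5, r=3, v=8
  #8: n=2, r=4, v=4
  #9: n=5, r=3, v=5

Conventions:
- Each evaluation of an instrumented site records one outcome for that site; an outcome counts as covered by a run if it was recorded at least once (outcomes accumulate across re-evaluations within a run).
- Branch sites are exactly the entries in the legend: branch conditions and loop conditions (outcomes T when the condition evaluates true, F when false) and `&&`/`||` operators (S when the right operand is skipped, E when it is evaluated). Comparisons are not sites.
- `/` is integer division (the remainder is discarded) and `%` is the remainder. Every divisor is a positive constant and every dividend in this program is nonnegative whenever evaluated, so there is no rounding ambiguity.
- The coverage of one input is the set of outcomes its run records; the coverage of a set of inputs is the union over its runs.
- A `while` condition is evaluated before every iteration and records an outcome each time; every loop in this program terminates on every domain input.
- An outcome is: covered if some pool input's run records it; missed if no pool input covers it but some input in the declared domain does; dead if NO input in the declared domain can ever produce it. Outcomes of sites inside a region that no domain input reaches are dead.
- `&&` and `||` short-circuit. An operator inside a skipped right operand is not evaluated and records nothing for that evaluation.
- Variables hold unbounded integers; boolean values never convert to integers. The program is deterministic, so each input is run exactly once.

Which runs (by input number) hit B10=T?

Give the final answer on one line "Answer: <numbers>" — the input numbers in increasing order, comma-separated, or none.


input #1 (n=3, r=8, v=5): records B10=T
input #2 (n=5, r=5, v=4): does not record B10=T
input #3 (n=5, r=8, v=9): does not record B10=T
input #4 (n=3, r=7, v=7): does not record B10=T
input #5 (n=5, r=4, v=4): does not record B10=T
input #6 (n=3, r=3, v=4): does not record B10=T
input #7 (n=5, r=3, v=8): does not record B10=T
input #8 (n=2, r=4, v=4): does not record B10=T
input #9 (n=5, r=3, v=5): does not record B10=T
Answer: 1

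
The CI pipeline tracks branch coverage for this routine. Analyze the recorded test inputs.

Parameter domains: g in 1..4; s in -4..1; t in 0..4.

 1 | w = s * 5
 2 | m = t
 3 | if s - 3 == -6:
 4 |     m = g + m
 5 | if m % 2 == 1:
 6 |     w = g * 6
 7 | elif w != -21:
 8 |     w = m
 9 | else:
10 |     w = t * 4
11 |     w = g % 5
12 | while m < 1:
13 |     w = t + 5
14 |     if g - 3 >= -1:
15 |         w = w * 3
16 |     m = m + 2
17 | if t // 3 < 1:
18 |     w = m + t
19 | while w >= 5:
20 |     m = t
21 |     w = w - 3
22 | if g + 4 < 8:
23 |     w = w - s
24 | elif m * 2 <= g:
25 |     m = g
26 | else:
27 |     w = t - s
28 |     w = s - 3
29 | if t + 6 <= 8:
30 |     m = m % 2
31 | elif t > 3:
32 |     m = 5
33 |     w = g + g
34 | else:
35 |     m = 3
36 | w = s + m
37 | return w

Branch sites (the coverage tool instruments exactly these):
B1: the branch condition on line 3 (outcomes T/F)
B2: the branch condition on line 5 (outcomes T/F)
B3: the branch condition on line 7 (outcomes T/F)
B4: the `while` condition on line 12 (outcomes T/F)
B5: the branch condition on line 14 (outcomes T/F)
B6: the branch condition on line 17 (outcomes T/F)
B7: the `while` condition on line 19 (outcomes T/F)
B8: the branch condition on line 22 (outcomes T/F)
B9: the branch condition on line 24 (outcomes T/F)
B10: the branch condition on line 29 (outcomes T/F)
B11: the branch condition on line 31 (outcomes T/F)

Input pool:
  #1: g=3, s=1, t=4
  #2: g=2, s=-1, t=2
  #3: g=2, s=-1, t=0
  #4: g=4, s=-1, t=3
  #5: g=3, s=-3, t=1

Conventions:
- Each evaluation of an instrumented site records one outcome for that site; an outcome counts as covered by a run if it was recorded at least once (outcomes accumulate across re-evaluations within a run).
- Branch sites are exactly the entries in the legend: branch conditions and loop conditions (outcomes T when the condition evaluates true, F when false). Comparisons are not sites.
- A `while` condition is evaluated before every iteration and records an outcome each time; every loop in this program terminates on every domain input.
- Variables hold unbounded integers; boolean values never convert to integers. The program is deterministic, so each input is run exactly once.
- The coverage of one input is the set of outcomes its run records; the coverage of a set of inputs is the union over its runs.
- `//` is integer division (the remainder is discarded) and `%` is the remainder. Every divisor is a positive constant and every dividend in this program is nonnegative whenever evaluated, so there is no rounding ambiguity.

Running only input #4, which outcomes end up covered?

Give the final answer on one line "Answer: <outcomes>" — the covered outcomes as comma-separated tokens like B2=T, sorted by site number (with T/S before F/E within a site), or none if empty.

Tracing the run of input #4 (g=4, s=-1, t=3):
  B1->F, B2->T, B4->F, B6->F, B7->T, B7->T, B7->T, B7->T, B7->T, B7->T
  B7->T, B7->F, B8->F, B9->F, B10->F, B11->F
collecting distinct outcomes: B1=F, B2=T, B4=F, B6=F, B7=T, B7=F, B8=F, B9=F, B10=F, B11=F

Answer: B1=F, B2=T, B4=F, B6=F, B7=T, B7=F, B8=F, B9=F, B10=F, B11=F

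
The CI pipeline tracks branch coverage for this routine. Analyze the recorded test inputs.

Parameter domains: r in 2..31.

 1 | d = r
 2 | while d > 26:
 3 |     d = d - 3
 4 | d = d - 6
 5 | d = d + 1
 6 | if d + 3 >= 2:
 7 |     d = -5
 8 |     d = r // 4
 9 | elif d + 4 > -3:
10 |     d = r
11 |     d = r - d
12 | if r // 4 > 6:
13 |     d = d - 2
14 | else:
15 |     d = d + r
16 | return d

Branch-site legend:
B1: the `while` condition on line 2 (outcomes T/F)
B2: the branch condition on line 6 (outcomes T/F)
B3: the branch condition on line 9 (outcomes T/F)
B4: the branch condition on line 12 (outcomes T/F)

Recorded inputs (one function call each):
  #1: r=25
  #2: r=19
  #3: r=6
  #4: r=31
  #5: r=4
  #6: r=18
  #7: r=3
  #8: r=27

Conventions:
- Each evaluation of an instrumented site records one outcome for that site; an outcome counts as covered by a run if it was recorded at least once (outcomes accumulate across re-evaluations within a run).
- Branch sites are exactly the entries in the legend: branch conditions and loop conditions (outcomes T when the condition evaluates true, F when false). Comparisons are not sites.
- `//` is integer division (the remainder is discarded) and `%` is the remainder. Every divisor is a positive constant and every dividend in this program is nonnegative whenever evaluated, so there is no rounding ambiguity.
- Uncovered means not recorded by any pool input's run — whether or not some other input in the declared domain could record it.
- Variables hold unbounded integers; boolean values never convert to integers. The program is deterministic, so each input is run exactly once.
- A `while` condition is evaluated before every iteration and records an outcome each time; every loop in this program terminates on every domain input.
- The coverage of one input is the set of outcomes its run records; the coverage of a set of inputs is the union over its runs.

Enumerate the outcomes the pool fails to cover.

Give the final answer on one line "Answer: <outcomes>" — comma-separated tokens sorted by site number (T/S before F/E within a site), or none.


run #1 (r=25) runs B1->F, B2->T, B4->F; records B1=F, B2=T, B4=F
run #2 (r=19) runs B1->F, B2->T, B4->F; records B1=F, B2=T, B4=F
run #3 (r=6) runs B1->F, B2->T, B4->F; records B1=F, B2=T, B4=F
run #4 (r=31) runs B1->T, B1->T, B1->F, B2->T, B4->T; records B1=T, B1=F, B2=T, B4=T
run #5 (r=4) runs B1->F, B2->T, B4->F; records B1=F, B2=T, B4=F
run #6 (r=18) runs B1->F, B2->T, B4->F; records B1=F, B2=T, B4=F
run #7 (r=3) runs B1->F, B2->F, B3->T, B4->F; records B1=F, B2=F, B3=T, B4=F
run #8 (r=27) runs B1->T, B1->F, B2->T, B4->F; records B1=T, B1=F, B2=T, B4=F
union over the pool: B1=T, B1=F, B2=T, B2=F, B3=T, B4=T, B4=F
uncovered (1 of 8): B3=F
Answer: B3=F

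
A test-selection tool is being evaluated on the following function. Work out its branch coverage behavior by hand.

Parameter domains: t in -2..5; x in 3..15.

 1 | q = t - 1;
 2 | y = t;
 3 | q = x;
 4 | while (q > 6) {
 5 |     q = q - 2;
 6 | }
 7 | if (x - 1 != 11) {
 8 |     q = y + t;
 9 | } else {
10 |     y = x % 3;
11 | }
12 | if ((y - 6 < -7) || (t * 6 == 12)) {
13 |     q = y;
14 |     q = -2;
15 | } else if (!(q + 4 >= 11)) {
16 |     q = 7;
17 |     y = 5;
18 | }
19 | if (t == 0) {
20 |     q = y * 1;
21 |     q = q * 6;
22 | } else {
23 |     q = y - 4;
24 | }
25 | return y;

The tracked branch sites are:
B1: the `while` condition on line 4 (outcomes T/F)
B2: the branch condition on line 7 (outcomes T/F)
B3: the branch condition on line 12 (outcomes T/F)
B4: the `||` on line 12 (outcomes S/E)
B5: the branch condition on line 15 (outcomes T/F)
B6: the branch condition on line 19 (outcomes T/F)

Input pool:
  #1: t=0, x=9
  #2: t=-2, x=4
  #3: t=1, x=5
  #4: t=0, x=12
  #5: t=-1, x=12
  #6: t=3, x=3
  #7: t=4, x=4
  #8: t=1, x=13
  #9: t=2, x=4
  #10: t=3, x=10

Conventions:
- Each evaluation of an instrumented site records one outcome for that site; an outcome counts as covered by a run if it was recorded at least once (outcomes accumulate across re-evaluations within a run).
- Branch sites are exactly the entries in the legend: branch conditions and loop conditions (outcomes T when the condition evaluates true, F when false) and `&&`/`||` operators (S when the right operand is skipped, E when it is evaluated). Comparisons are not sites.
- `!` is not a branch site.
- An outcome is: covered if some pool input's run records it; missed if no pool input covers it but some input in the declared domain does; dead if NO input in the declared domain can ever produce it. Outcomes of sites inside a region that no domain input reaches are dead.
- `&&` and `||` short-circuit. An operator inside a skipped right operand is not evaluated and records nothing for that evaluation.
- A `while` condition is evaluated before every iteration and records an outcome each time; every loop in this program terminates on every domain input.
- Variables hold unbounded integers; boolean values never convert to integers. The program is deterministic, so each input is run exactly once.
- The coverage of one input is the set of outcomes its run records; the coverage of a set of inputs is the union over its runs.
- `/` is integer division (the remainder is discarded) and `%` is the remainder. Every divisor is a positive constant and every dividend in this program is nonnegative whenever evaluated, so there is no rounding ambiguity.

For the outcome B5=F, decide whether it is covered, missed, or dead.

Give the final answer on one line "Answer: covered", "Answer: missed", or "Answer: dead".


B5=F is recorded by pool input(s) 7 -> covered
Answer: covered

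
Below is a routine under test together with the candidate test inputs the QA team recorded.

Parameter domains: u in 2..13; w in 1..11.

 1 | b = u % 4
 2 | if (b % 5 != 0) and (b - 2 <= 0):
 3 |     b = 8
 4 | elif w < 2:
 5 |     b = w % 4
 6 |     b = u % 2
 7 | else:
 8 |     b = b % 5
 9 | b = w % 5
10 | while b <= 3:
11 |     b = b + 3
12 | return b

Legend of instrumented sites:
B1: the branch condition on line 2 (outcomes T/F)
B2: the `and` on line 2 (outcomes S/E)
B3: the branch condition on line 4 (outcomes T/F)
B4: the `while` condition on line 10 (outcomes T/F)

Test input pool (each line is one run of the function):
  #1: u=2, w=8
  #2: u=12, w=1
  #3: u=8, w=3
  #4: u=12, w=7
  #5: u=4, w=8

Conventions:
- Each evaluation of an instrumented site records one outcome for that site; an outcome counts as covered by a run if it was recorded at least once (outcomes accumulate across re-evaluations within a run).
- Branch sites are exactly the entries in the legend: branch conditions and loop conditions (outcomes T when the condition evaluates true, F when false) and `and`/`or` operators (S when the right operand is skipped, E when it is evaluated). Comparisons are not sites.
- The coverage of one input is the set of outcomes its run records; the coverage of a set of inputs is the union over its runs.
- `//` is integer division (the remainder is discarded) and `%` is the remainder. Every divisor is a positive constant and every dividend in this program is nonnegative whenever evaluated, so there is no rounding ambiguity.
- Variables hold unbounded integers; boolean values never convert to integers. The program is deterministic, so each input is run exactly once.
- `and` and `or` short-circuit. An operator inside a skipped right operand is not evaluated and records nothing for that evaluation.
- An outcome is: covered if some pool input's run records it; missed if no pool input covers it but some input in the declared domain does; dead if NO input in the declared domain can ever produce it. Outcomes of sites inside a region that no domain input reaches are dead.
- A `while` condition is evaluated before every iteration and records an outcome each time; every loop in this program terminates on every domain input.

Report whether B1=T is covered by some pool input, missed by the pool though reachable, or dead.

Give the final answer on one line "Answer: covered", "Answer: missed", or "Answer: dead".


B1=T is recorded by pool input(s) 1 -> covered
Answer: covered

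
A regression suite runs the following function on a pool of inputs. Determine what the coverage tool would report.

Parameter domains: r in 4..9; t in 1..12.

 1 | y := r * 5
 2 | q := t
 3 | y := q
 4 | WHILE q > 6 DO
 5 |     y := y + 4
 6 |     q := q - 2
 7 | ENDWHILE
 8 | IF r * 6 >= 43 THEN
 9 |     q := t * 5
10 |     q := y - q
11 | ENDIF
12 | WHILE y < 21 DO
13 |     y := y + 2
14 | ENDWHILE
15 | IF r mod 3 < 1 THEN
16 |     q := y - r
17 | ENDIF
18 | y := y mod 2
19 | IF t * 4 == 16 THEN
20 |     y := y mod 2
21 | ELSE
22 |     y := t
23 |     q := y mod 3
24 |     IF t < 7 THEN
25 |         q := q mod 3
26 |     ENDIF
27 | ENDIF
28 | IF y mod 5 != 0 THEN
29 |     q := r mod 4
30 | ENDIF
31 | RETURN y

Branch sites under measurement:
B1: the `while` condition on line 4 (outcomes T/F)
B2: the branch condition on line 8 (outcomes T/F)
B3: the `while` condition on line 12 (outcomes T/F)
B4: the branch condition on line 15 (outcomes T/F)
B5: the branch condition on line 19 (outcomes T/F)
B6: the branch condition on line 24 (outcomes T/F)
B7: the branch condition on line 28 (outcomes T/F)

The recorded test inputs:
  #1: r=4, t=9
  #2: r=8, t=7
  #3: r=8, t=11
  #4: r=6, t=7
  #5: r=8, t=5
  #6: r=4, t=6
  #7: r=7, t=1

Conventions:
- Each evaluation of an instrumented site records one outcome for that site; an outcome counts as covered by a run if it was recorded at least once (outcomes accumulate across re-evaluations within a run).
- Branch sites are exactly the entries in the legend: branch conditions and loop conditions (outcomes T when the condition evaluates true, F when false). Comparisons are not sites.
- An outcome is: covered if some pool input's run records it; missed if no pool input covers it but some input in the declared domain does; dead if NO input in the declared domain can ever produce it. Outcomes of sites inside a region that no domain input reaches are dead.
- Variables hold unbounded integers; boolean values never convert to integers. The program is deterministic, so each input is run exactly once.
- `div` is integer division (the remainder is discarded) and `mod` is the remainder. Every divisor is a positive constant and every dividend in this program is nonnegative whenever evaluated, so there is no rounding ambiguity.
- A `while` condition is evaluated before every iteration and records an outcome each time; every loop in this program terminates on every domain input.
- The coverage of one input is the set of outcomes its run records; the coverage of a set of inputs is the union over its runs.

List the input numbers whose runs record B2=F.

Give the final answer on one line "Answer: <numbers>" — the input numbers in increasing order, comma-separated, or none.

input #1 (r=4, t=9): hits B2=F
input #2 (r=8, t=7): never hits B2=F
input #3 (r=8, t=11): never hits B2=F
input #4 (r=6, t=7): hits B2=F
input #5 (r=8, t=5): never hits B2=F
input #6 (r=4, t=6): hits B2=F
input #7 (r=7, t=1): hits B2=F

Answer: 1, 4, 6, 7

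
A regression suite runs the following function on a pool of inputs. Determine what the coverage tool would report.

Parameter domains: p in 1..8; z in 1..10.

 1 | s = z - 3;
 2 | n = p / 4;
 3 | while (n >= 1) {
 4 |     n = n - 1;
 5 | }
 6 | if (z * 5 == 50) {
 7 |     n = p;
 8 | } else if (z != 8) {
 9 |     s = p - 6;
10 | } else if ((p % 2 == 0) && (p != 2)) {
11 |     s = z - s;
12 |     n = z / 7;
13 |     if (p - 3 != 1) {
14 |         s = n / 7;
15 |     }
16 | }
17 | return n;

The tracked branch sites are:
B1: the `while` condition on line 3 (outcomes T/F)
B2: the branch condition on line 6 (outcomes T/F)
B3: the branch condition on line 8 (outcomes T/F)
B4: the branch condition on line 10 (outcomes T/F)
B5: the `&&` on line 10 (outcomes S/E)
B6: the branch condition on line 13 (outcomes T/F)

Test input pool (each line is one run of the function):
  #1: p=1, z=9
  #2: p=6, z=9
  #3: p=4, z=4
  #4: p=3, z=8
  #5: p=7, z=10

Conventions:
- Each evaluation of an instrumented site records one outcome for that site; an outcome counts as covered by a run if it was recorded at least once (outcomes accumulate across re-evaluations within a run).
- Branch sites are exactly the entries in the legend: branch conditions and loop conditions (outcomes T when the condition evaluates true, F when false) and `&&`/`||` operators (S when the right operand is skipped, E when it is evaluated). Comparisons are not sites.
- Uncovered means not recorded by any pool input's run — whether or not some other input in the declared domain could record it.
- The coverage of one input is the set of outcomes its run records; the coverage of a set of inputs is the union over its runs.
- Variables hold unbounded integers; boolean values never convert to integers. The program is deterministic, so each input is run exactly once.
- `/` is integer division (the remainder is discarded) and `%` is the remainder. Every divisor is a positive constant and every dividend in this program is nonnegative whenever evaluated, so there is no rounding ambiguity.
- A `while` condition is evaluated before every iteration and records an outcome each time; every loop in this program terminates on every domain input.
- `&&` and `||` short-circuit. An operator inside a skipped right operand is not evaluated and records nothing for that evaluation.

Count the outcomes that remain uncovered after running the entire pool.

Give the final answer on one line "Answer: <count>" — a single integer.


input #1 (p=1, z=9): events B1->F, B2->F, B3->T; covers B1=F, B2=F, B3=T
input #2 (p=6, z=9): events B1->T, B1->F, B2->F, B3->T; covers B1=T, B1=F, B2=F, B3=T
input #3 (p=4, z=4): events B1->T, B1->F, B2->F, B3->T; covers B1=T, B1=F, B2=F, B3=T
input #4 (p=3, z=8): events B1->F, B2->F, B3->F, B5->S, B4->F; covers B1=F, B2=F, B3=F, B4=F, B5=S
input #5 (p=7, z=10): events B1->T, B1->F, B2->T; covers B1=T, B1=F, B2=T
union over the pool: B1=T, B1=F, B2=T, B2=F, B3=T, B3=F, B4=F, B5=S
uncovered (4 of 12): B4=T, B5=E, B6=T, B6=F
Answer: 4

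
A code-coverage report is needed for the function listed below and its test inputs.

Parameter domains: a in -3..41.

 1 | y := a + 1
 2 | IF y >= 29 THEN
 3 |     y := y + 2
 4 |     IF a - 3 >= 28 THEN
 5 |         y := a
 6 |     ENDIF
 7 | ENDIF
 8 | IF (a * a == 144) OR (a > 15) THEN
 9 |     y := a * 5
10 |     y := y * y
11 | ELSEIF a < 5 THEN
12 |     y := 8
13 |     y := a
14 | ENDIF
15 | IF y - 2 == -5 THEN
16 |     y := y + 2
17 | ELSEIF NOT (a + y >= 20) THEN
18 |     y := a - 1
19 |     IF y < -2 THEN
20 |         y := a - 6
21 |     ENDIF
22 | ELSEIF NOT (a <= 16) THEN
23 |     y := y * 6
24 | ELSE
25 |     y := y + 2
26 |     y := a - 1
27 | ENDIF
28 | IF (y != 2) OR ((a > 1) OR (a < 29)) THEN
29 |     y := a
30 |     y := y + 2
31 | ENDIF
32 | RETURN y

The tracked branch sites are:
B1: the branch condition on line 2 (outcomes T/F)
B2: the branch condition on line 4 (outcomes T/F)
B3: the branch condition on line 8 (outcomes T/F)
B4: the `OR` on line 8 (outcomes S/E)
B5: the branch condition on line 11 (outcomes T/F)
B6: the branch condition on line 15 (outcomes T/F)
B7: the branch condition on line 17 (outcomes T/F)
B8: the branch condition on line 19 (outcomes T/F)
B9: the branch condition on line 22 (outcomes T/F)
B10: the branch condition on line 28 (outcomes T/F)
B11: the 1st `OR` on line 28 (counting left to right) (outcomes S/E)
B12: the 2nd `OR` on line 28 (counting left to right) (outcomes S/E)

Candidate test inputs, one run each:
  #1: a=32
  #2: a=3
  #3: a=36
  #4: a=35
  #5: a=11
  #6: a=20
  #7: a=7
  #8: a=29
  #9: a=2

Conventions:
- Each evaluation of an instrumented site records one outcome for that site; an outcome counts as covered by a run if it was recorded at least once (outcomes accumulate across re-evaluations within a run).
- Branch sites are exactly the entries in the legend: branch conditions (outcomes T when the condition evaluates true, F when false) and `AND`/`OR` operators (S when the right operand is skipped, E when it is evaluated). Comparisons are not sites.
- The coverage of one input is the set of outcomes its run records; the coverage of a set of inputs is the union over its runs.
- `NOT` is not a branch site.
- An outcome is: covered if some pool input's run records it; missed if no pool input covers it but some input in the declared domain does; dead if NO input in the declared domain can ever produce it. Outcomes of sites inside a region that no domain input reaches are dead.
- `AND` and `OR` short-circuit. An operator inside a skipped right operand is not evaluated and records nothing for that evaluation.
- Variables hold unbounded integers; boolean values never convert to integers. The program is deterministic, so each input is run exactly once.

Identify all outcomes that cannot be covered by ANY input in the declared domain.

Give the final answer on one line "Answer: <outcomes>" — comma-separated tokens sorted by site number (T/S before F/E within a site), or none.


sweeping the full domain (45 inputs) for each outcome:
  B10=F: zero occurrences over every domain input -> dead
  B12=E: zero occurrences over every domain input -> dead
  reachable outcomes have witnesses, e.g. B1=T (e.g. a=28), B1=F (e.g. a=-3), B2=T (e.g. a=31), B2=F (e.g. a=28)
Answer: B10=F, B12=E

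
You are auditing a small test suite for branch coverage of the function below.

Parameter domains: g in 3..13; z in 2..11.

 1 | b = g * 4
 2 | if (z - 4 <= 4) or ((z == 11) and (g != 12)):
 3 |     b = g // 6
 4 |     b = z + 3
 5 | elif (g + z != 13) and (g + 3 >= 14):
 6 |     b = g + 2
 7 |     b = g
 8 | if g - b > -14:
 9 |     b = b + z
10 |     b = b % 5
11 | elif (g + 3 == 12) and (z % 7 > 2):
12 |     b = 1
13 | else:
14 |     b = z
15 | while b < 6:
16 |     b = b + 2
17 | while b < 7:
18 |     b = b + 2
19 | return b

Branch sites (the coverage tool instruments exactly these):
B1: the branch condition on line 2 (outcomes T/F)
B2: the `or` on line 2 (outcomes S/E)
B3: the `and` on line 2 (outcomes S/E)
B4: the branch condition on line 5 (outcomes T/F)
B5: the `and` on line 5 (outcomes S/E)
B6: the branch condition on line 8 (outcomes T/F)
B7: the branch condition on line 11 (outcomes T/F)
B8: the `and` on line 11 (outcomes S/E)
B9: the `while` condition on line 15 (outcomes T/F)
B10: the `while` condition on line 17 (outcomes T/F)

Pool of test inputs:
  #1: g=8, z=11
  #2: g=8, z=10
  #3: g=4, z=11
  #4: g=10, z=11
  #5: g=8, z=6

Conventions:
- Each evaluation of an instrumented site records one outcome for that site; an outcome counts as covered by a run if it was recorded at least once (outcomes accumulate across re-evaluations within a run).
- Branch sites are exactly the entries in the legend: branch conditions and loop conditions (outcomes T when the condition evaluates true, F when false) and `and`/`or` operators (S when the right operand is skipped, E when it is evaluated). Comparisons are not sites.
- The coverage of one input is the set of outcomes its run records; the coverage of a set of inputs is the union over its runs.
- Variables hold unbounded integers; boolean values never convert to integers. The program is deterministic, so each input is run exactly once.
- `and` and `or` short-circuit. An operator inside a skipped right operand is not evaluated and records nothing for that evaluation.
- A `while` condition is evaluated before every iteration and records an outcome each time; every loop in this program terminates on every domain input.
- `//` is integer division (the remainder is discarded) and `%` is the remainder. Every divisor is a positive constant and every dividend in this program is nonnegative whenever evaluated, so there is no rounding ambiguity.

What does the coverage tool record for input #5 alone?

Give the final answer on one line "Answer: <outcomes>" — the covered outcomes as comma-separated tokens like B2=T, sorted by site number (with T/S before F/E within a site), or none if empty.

Running input #5 (g=8, z=6), event by event:
  B2->S, B1->T, B6->T, B9->T, B9->T, B9->T, B9->F, B10->T, B10->F
deduplicating events, the covered set is: B1=T, B2=S, B6=T, B9=T, B9=F, B10=T, B10=F

Answer: B1=T, B2=S, B6=T, B9=T, B9=F, B10=T, B10=F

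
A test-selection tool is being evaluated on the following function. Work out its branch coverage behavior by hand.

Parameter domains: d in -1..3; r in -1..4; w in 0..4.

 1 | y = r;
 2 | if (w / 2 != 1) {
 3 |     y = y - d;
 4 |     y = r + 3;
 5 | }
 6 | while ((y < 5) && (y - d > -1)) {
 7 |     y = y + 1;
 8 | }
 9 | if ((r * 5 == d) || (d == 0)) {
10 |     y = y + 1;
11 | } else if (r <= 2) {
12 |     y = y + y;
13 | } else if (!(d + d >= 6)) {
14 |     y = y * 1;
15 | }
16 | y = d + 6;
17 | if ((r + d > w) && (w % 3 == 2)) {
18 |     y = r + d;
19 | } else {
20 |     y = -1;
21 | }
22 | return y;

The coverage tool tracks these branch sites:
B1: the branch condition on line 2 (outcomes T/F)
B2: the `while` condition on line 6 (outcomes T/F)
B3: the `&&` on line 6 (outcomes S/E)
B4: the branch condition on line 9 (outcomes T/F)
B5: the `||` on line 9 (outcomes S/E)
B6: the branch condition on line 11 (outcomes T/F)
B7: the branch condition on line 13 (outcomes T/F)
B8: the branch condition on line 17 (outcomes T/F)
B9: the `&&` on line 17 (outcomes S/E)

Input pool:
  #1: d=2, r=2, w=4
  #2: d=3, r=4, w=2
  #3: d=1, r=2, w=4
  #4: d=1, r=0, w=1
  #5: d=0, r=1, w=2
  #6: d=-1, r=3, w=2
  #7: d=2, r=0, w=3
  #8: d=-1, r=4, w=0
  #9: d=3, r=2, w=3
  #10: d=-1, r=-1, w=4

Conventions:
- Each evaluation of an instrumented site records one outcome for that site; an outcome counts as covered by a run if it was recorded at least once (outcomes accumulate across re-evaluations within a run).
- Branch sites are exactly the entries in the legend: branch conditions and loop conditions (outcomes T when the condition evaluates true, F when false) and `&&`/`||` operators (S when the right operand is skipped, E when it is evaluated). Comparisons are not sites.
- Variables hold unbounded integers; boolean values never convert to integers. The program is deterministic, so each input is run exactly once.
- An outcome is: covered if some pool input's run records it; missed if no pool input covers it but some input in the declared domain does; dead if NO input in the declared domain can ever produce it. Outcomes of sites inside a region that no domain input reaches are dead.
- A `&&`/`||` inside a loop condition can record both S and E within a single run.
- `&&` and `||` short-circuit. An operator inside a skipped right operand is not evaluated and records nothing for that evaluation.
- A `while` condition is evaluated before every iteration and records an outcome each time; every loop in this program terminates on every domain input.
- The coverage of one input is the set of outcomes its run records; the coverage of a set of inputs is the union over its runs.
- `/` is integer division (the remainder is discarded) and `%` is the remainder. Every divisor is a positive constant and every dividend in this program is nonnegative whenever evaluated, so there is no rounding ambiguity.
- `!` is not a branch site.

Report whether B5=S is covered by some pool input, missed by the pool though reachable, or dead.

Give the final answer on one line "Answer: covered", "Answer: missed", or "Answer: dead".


no pool input records B5=S
but domain input (d=0, r=0, w=0) does record it -> reachable, so missed
Answer: missed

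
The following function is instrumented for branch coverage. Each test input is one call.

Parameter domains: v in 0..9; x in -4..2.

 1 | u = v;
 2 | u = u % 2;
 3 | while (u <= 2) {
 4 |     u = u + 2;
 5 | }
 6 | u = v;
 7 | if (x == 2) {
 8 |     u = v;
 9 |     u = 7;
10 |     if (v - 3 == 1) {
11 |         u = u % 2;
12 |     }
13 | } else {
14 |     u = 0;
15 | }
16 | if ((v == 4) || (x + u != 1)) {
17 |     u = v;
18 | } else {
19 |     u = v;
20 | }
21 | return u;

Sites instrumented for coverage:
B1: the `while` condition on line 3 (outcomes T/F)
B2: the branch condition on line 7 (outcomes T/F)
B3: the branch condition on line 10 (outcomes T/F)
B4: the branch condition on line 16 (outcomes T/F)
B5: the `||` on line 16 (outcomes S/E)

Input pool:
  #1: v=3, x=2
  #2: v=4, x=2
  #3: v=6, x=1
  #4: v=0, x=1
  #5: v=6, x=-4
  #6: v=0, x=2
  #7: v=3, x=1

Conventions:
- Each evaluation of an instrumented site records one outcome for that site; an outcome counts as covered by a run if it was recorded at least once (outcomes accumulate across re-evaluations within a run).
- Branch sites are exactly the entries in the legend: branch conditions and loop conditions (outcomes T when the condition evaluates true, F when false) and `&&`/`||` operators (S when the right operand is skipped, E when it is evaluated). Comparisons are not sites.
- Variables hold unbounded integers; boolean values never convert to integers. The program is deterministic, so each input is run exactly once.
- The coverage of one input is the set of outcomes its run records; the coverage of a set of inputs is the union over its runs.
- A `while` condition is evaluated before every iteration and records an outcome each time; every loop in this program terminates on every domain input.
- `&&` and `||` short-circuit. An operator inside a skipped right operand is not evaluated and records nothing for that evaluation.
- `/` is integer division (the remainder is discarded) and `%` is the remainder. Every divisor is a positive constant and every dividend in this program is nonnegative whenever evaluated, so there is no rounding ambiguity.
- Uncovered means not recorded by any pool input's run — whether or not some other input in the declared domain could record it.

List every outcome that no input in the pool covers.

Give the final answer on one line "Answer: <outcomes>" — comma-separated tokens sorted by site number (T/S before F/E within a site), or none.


input #1 (v=3, x=2): covers B1=T, B1=F, B2=T, B3=F, B4=T, B5=E
input #2 (v=4, x=2): covers B1=T, B1=F, B2=T, B3=T, B4=T, B5=S
input #3 (v=6, x=1): covers B1=T, B1=F, B2=F, B4=F, B5=E
input #4 (v=0, x=1): covers B1=T, B1=F, B2=F, B4=F, B5=E
input #5 (v=6, x=-4): covers B1=T, B1=F, B2=F, B4=T, B5=E
input #6 (v=0, x=2): covers B1=T, B1=F, B2=T, B3=F, B4=T, B5=E
input #7 (v=3, x=1): covers B1=T, B1=F, B2=F, B4=F, B5=E
union over the pool: B1=T, B1=F, B2=T, B2=F, B3=T, B3=F, B4=T, B4=F, B5=S, B5=E
uncovered (0 of 10): none
Answer: none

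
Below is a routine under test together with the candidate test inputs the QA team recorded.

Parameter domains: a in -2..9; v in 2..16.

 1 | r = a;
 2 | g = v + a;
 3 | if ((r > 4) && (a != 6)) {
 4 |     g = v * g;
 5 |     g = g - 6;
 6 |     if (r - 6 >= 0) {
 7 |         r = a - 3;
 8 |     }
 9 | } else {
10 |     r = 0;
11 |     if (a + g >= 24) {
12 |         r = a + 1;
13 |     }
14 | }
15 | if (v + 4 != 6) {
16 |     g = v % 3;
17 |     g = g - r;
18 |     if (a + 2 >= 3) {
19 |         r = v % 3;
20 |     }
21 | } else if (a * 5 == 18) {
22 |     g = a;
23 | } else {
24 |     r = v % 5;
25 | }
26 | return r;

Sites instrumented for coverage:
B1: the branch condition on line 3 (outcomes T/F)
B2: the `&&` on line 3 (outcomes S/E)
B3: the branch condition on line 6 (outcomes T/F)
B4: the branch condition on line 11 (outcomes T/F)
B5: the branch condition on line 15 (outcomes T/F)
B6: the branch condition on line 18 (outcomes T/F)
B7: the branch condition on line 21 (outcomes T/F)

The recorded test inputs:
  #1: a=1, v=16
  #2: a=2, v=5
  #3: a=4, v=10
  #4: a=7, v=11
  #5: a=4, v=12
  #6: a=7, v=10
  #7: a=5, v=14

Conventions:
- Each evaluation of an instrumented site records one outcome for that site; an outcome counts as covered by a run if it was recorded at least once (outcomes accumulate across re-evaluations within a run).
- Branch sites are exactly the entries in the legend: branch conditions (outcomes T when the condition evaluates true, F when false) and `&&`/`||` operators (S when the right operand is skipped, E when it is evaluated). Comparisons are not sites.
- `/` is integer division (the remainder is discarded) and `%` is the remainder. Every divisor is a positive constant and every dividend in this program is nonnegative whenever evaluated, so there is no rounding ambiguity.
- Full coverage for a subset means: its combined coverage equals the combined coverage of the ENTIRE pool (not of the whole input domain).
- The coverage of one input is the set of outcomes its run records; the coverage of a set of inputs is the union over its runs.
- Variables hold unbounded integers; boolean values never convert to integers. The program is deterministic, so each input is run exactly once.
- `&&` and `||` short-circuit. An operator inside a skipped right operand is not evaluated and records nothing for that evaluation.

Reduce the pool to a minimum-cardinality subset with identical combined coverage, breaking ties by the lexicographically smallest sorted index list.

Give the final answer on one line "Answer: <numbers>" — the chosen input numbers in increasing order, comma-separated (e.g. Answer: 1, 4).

run #1 (a=1, v=16) runs B2->S, B1->F, B4->F, B5->T, B6->T; records B1=F, B2=S, B4=F, B5=T, B6=T
run #2 (a=2, v=5) runs B2->S, B1->F, B4->F, B5->T, B6->T; records B1=F, B2=S, B4=F, B5=T, B6=T
run #3 (a=4, v=10) runs B2->S, B1->F, B4->F, B5->T, B6->T; records B1=F, B2=S, B4=F, B5=T, B6=T
run #4 (a=7, v=11) runs B2->E, B1->T, B3->T, B5->T, B6->T; records B1=T, B2=E, B3=T, B5=T, B6=T
run #5 (a=4, v=12) runs B2->S, B1->F, B4->F, B5->T, B6->T; records B1=F, B2=S, B4=F, B5=T, B6=T
run #6 (a=7, v=10) runs B2->E, B1->T, B3->T, B5->T, B6->T; records B1=T, B2=E, B3=T, B5=T, B6=T
run #7 (a=5, v=14) runs B2->E, B1->T, B3->F, B5->T, B6->T; records B1=T, B2=E, B3=F, B5=T, B6=T
pool-wide coverage (9 outcomes): B1=T, B1=F, B2=S, B2=E, B3=T, B3=F, B4=F, B5=T, B6=T
no size-1 subset reaches all 9 outcomes (best union: 5/9)
no size-2 subset reaches all 9 outcomes (best union: 8/9)
at size 3, {1, 4, 7} reaches all 9 outcomes; every lexicographically earlier size-3 subset fails

Answer: 1, 4, 7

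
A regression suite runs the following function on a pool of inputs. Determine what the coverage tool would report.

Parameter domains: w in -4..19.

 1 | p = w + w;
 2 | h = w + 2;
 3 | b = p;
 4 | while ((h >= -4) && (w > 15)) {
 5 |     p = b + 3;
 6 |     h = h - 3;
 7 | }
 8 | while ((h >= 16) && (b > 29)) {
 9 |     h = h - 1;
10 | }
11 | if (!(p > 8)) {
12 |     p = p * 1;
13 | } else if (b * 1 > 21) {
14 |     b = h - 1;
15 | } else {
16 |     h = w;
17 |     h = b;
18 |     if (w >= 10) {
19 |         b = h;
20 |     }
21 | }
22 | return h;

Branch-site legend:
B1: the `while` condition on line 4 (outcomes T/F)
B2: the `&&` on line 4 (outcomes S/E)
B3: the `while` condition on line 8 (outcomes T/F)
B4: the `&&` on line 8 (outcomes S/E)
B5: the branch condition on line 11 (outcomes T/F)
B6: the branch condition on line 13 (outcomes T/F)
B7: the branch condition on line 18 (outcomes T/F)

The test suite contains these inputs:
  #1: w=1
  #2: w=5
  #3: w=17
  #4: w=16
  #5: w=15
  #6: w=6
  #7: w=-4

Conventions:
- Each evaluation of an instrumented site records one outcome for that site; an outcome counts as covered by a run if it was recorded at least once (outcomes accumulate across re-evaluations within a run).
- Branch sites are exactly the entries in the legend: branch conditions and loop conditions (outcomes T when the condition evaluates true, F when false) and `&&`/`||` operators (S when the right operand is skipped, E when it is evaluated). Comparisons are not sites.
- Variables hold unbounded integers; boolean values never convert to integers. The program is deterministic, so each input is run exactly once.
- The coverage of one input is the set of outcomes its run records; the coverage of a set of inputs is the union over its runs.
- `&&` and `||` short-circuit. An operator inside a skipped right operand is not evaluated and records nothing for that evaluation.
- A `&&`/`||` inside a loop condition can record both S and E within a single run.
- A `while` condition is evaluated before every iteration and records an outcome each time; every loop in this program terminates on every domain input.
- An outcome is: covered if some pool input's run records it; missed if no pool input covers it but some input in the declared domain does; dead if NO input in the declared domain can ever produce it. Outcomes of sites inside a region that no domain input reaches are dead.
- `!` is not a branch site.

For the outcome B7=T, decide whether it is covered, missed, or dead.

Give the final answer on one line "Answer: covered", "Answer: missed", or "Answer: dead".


no pool input records B7=T
but domain input (w=10) does record it -> reachable, so missed
Answer: missed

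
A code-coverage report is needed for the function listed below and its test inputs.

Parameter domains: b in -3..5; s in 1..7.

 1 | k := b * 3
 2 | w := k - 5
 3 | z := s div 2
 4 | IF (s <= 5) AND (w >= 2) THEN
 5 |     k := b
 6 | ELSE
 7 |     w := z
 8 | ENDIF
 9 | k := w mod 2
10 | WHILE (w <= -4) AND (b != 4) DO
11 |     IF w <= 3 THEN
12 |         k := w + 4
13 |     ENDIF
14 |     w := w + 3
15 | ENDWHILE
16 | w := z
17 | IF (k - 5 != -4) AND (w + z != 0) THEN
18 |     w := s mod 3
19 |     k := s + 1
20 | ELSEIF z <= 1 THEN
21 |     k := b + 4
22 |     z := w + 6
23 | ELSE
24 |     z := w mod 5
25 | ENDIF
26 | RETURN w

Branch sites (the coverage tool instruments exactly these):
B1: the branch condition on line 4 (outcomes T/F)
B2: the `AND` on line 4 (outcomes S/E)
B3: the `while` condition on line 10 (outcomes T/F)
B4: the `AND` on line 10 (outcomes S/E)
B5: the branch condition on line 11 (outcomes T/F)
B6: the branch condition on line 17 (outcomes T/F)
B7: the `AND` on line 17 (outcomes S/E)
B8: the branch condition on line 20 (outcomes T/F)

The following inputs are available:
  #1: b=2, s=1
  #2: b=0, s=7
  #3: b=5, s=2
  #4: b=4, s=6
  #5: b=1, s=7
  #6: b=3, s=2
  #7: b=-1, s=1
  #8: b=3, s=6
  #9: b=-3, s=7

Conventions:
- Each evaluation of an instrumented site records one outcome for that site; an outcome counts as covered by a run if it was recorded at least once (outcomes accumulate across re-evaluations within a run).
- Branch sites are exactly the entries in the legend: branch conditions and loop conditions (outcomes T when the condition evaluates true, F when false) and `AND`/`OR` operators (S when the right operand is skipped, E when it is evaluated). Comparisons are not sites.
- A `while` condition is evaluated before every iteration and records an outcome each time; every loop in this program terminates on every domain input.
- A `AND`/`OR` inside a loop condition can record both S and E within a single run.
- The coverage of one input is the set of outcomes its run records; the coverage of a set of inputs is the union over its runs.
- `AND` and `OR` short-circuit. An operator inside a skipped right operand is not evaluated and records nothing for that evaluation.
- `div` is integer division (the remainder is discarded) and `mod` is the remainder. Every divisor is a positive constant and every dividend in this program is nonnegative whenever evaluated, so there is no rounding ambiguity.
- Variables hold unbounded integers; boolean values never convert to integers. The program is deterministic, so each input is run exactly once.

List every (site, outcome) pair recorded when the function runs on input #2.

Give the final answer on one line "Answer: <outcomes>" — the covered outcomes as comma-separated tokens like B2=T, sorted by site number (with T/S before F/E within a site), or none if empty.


Running input #2 (b=0, s=7), event by event:
  B2->S, B1->F, B4->S, B3->F, B7->S, B6->F, B8->F
collecting distinct outcomes: B1=F, B2=S, B3=F, B4=S, B6=F, B7=S, B8=F
Answer: B1=F, B2=S, B3=F, B4=S, B6=F, B7=S, B8=F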